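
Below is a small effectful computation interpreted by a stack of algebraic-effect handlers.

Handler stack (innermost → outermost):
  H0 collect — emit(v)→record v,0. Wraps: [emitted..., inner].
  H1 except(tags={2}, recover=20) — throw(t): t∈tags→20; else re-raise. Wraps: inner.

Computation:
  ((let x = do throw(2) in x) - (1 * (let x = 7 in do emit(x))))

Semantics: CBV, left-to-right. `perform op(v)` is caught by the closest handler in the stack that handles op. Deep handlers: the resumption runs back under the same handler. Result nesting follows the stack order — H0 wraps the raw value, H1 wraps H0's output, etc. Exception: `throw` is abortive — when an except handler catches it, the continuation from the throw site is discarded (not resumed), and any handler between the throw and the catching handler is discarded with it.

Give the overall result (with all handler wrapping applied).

Answer: 20

Step-by-step:
throw(2) @ H1 caught ⇒ 20
= 20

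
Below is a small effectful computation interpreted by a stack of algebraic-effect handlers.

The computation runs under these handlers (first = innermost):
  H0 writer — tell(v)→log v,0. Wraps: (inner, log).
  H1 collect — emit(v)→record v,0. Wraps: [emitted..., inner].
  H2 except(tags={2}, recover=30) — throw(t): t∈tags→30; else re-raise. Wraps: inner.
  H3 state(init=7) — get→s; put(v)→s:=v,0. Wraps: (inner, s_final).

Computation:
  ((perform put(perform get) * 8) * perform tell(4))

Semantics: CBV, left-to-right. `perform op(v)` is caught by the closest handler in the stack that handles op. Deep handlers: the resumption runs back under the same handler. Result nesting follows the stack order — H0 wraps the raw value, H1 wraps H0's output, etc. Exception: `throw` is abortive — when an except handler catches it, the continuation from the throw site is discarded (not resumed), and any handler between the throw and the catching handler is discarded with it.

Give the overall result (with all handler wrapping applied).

Working:
get @ H3 ⇒ 7
put(7) @ H3 ⇒ s:=7
tell(4) @ H0 ⇒ log+=4
H0 returns (0, (4))
H1 returns [(0, (4))]
H2 returns [(0, (4))]
H3 returns ([(0, (4))], 7)
= ([(0, (4))], 7)

Answer: ([(0, (4))], 7)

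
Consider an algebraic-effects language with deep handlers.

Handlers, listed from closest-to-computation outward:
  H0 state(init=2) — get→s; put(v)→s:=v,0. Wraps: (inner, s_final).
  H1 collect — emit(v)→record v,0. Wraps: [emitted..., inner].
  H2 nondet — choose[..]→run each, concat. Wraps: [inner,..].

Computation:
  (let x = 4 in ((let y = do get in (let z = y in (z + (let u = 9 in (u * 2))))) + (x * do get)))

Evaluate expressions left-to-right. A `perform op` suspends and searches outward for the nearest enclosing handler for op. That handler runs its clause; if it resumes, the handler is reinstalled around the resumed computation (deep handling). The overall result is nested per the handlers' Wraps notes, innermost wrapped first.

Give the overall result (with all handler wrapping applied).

Answer: [[(28, 2)]]

Evaluation trace:
get @ H0 ⇒ 2
get @ H0 ⇒ 2
H0 returns (28, 2)
H1 returns [(28, 2)]
H2 returns [[(28, 2)]]
= [[(28, 2)]]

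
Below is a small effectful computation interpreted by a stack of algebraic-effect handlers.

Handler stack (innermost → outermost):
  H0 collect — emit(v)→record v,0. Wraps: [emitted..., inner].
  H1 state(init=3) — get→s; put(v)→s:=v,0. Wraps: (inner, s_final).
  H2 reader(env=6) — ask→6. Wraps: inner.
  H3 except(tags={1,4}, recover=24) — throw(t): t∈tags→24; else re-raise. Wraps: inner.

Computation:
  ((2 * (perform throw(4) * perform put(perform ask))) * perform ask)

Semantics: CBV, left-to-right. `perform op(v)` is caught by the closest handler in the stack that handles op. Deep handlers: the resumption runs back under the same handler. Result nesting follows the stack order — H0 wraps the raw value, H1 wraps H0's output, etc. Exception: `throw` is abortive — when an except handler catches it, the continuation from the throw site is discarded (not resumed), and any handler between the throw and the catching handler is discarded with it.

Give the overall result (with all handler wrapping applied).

Working:
throw(4) @ H3 caught ⇒ 24
= 24

Answer: 24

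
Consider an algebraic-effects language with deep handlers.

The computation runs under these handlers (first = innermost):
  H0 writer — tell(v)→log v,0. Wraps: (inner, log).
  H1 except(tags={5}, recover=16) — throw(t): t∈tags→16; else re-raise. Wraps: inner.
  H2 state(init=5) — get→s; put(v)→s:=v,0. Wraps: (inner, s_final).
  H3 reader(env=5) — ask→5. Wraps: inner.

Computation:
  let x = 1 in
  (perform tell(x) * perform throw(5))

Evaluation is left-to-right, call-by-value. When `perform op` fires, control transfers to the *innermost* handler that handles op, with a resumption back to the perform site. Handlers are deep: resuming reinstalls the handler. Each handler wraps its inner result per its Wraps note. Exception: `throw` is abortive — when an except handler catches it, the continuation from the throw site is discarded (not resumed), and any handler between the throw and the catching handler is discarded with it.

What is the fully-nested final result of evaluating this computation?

Answer: (16, 5)

Step-by-step:
tell(1) @ H0 ⇒ log+=1
throw(5) @ H1 caught ⇒ 16
H2 returns (16, 5)
H3 returns (16, 5)
= (16, 5)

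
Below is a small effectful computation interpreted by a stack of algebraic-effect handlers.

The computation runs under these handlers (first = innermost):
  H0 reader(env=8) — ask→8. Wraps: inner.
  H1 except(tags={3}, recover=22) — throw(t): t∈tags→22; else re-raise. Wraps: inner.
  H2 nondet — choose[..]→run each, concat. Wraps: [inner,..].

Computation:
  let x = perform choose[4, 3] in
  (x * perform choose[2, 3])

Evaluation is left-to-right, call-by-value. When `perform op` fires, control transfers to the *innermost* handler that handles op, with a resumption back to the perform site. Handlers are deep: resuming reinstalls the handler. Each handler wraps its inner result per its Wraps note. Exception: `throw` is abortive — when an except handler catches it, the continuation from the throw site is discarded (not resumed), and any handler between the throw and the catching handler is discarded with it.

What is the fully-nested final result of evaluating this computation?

Working:
choose[4, 3] @ H2
  branch[0] choose=4:
    choose[2, 3] @ H2
      branch[0] choose=2:
        H0 returns 8
        H1 returns 8
        H2 returns [8]
      branch[1] choose=3:
        H0 returns 12
        H1 returns 12
        H2 returns [12]
  branch[1] choose=3:
    choose[2, 3] @ H2
      branch[0] choose=2:
        H0 returns 6
        H1 returns 6
        H2 returns [6]
      branch[1] choose=3:
        H0 returns 9
        H1 returns 9
        H2 returns [9]
= [8, 12, 6, 9]

Answer: [8, 12, 6, 9]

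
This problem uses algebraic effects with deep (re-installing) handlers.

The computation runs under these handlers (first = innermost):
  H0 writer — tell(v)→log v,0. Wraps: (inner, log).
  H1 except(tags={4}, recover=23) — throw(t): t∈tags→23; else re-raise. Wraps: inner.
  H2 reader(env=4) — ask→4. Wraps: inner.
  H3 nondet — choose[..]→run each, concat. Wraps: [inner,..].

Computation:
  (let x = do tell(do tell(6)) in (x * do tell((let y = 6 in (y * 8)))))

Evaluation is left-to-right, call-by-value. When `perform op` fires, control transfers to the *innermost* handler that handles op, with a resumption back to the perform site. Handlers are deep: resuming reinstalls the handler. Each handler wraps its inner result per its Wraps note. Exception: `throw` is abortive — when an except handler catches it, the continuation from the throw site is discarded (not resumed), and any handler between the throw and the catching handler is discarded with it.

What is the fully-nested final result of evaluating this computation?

Step-by-step:
tell(6) @ H0 ⇒ log+=6
tell(0) @ H0 ⇒ log+=0
tell(48) @ H0 ⇒ log+=48
H0 returns (0, (6, 0, 48))
H1 returns (0, (6, 0, 48))
H2 returns (0, (6, 0, 48))
H3 returns [(0, (6, 0, 48))]
= [(0, (6, 0, 48))]

Answer: [(0, (6, 0, 48))]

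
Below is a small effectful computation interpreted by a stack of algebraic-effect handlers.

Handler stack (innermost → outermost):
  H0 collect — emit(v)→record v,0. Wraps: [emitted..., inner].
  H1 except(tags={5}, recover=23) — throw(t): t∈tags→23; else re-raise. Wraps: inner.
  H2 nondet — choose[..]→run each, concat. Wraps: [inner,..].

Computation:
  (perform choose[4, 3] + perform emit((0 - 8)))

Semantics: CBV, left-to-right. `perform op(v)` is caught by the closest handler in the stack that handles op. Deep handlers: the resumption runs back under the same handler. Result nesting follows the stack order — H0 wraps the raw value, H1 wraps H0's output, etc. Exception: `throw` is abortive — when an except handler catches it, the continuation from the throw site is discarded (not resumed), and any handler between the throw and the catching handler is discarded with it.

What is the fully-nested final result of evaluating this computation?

Answer: [[-8, 4], [-8, 3]]

Working:
choose[4, 3] @ H2
  branch[0] choose=4:
    emit(-8) @ H0 ⇒ out+=-8
    H0 returns [-8, 4]
    H1 returns [-8, 4]
    H2 returns [[-8, 4]]
  branch[1] choose=3:
    emit(-8) @ H0 ⇒ out+=-8
    H0 returns [-8, 3]
    H1 returns [-8, 3]
    H2 returns [[-8, 3]]
= [[-8, 4], [-8, 3]]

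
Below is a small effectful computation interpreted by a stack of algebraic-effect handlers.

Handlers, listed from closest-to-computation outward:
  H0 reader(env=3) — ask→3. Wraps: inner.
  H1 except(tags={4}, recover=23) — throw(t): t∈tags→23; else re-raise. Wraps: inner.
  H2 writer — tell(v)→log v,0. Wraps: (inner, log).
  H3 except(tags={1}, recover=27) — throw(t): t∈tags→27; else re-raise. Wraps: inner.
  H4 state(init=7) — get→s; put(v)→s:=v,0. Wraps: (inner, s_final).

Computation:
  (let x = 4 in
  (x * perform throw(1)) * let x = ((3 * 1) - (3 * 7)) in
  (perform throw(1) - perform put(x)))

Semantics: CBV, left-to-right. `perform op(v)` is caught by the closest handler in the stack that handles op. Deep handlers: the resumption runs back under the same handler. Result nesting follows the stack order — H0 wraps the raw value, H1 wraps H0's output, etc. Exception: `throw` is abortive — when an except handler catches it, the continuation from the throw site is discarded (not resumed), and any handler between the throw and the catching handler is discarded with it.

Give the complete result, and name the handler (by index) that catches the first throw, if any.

Working:
throw(1) @ H1 re-raised
throw(1) @ H3 caught ⇒ 27
H4 returns (27, 7)
= (27, 7)

Answer: (27, 7) ; first throw caught by: H3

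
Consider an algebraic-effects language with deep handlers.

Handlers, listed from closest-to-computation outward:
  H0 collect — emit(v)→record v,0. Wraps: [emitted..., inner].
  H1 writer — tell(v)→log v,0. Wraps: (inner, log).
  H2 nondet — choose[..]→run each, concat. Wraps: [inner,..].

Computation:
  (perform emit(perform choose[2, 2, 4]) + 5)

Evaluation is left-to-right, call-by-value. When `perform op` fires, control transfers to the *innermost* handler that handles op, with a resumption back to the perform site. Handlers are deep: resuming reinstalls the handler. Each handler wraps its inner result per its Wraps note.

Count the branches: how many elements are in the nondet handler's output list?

Answer: 3

Working:
choose[2, 2, 4] @ H2
  branch[0] choose=2:
    emit(2) @ H0 ⇒ out+=2
    H0 returns [2, 5]
    H1 returns ([2, 5], ())
    H2 returns [([2, 5], ())]
  branch[1] choose=2:
    emit(2) @ H0 ⇒ out+=2
    H0 returns [2, 5]
    H1 returns ([2, 5], ())
    H2 returns [([2, 5], ())]
  branch[2] choose=4:
    emit(4) @ H0 ⇒ out+=4
    H0 returns [4, 5]
    H1 returns ([4, 5], ())
    H2 returns [([4, 5], ())]
= [([2, 5], ()), ([2, 5], ()), ([4, 5], ())]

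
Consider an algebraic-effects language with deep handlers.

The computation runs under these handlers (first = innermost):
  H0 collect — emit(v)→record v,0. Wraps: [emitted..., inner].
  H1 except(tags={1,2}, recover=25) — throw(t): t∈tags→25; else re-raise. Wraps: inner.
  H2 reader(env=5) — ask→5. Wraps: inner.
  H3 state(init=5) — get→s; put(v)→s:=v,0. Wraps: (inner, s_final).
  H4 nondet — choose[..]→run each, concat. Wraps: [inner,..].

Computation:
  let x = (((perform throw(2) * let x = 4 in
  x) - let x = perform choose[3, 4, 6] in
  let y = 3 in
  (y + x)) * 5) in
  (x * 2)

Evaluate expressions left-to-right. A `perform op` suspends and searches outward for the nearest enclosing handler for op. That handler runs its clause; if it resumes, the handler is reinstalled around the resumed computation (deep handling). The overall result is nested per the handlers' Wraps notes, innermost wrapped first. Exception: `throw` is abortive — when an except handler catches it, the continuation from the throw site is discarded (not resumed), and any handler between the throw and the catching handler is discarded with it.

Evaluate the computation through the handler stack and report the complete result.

Answer: [(25, 5)]

Evaluation trace:
throw(2) @ H1 caught ⇒ 25
H2 returns 25
H3 returns (25, 5)
H4 returns [(25, 5)]
= [(25, 5)]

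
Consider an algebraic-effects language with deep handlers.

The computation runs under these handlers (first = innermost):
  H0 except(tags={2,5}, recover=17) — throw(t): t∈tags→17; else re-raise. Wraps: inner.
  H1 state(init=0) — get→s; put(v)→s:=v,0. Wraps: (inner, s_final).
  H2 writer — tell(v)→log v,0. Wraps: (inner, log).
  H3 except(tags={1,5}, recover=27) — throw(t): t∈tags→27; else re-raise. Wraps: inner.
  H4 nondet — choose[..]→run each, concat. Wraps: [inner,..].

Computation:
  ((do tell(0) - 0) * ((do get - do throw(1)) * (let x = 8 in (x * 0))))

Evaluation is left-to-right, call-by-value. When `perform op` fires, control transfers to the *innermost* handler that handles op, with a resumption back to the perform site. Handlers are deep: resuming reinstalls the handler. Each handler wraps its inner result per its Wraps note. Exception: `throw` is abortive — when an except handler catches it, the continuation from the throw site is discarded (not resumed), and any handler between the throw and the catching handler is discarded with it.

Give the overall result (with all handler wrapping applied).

Answer: [27]

Evaluation trace:
tell(0) @ H2 ⇒ log+=0
get @ H1 ⇒ 0
throw(1) @ H0 re-raised
throw(1) @ H3 caught ⇒ 27
H4 returns [27]
= [27]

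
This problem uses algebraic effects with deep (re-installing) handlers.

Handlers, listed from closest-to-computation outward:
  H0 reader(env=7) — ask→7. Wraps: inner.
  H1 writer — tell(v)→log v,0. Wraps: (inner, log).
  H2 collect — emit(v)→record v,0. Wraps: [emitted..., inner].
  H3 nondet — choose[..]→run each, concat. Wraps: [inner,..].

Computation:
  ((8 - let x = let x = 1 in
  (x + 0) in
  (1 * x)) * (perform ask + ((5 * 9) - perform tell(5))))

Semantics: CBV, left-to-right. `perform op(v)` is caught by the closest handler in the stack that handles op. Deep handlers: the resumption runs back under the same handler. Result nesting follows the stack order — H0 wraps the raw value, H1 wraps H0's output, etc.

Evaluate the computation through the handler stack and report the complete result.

Working:
ask @ H0 ⇒ 7
tell(5) @ H1 ⇒ log+=5
H0 returns 364
H1 returns (364, (5))
H2 returns [(364, (5))]
H3 returns [[(364, (5))]]
= [[(364, (5))]]

Answer: [[(364, (5))]]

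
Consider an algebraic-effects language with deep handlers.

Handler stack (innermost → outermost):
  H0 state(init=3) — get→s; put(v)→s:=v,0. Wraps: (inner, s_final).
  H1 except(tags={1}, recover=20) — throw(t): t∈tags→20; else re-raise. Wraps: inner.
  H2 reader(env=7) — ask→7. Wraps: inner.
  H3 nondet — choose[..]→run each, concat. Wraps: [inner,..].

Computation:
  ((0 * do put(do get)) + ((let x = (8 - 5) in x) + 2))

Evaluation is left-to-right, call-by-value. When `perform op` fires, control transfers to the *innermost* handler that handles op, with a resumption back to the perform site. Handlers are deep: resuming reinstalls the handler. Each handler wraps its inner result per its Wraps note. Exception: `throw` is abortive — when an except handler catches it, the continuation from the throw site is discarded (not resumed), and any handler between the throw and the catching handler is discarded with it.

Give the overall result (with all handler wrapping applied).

Answer: [(5, 3)]

Working:
get @ H0 ⇒ 3
put(3) @ H0 ⇒ s:=3
H0 returns (5, 3)
H1 returns (5, 3)
H2 returns (5, 3)
H3 returns [(5, 3)]
= [(5, 3)]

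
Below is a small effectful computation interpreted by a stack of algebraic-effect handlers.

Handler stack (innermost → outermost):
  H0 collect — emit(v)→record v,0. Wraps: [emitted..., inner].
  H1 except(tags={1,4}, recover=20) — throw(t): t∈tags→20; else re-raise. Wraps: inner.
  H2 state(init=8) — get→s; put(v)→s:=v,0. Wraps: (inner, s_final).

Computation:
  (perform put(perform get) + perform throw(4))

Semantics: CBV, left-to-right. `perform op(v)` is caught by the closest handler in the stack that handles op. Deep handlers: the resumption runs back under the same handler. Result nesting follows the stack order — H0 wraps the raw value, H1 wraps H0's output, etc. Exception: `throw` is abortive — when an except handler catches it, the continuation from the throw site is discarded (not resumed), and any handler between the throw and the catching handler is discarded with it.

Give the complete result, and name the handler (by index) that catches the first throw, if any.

Step-by-step:
get @ H2 ⇒ 8
put(8) @ H2 ⇒ s:=8
throw(4) @ H1 caught ⇒ 20
H2 returns (20, 8)
= (20, 8)

Answer: (20, 8) ; first throw caught by: H1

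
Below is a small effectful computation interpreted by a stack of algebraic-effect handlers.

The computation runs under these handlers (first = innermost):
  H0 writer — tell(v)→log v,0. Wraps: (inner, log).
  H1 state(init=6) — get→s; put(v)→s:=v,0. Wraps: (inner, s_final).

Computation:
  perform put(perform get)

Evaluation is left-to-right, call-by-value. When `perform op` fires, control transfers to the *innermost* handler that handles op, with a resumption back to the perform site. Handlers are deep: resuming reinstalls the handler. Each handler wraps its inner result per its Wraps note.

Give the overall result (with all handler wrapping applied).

Answer: ((0, ()), 6)

Step-by-step:
get @ H1 ⇒ 6
put(6) @ H1 ⇒ s:=6
H0 returns (0, ())
H1 returns ((0, ()), 6)
= ((0, ()), 6)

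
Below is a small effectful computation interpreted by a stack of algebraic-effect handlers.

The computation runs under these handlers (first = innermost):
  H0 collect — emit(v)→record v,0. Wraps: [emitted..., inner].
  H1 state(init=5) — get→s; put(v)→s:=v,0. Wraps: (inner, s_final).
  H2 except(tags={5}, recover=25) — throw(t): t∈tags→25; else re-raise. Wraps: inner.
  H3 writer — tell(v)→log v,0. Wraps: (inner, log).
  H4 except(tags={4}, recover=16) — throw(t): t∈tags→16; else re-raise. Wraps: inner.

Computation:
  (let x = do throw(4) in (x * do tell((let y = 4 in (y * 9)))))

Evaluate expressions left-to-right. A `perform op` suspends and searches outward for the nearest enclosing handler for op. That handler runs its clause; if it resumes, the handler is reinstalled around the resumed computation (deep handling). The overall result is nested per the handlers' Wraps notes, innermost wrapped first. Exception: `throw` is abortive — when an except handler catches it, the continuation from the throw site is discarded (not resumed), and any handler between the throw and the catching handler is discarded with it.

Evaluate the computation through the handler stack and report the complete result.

Evaluation trace:
throw(4) @ H2 re-raised
throw(4) @ H4 caught ⇒ 16
= 16

Answer: 16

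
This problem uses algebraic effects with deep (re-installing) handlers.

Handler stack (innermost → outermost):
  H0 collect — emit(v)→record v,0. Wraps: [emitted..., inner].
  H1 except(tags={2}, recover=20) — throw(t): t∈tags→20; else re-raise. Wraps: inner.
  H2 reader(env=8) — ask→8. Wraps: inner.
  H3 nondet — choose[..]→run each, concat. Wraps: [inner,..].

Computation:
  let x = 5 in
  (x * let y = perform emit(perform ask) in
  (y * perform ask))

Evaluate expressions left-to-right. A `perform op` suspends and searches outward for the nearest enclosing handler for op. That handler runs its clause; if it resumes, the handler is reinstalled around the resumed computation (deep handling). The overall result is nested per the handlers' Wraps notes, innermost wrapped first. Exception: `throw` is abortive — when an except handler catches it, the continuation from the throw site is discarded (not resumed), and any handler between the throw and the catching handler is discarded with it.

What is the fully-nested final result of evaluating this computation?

Answer: [[8, 0]]

Step-by-step:
ask @ H2 ⇒ 8
emit(8) @ H0 ⇒ out+=8
ask @ H2 ⇒ 8
H0 returns [8, 0]
H1 returns [8, 0]
H2 returns [8, 0]
H3 returns [[8, 0]]
= [[8, 0]]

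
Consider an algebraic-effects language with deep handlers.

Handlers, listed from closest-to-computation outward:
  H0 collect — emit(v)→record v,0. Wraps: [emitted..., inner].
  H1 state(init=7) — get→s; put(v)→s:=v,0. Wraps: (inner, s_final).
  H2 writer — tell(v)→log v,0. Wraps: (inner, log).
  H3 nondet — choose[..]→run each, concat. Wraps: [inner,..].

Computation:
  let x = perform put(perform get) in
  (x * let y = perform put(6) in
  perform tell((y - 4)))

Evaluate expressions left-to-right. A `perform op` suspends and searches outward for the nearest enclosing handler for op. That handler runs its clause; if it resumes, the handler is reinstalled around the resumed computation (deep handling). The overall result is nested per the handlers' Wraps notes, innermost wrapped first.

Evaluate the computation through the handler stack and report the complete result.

Working:
get @ H1 ⇒ 7
put(7) @ H1 ⇒ s:=7
put(6) @ H1 ⇒ s:=6
tell(-4) @ H2 ⇒ log+=-4
H0 returns [0]
H1 returns ([0], 6)
H2 returns (([0], 6), (-4))
H3 returns [(([0], 6), (-4))]
= [(([0], 6), (-4))]

Answer: [(([0], 6), (-4))]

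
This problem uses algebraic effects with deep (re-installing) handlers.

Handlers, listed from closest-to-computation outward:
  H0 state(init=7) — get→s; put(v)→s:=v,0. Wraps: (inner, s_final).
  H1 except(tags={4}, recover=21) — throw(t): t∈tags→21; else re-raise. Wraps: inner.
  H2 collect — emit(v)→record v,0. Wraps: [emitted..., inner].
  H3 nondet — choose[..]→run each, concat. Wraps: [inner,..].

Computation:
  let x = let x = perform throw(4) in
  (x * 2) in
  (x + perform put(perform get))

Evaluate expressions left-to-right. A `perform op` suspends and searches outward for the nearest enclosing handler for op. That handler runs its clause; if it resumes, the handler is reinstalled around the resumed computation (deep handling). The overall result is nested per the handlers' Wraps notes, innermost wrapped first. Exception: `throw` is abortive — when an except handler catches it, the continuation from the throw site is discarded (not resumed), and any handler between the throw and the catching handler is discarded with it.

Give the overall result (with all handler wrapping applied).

Evaluation trace:
throw(4) @ H1 caught ⇒ 21
H2 returns [21]
H3 returns [[21]]
= [[21]]

Answer: [[21]]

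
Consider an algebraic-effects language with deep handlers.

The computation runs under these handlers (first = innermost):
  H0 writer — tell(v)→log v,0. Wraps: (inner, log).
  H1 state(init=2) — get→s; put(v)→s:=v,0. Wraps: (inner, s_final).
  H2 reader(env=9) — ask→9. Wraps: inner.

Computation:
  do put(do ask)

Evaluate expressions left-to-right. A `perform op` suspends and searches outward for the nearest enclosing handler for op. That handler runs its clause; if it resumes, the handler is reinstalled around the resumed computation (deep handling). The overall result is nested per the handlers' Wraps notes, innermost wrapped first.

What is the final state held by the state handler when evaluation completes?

Answer: 9

Evaluation trace:
ask @ H2 ⇒ 9
put(9) @ H1 ⇒ s:=9
H0 returns (0, ())
H1 returns ((0, ()), 9)
H2 returns ((0, ()), 9)
= ((0, ()), 9)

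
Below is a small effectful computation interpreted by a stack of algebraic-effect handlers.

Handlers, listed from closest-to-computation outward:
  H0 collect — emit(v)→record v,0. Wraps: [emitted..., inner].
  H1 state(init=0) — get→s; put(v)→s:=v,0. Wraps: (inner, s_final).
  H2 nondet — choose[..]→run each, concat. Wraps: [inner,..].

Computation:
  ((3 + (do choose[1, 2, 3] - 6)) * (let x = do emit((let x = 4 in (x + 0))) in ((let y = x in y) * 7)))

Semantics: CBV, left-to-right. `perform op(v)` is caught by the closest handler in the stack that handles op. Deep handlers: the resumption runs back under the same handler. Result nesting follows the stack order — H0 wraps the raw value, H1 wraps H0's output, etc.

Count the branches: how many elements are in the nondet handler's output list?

Answer: 3

Step-by-step:
choose[1, 2, 3] @ H2
  branch[0] choose=1:
    emit(4) @ H0 ⇒ out+=4
    H0 returns [4, 0]
    H1 returns ([4, 0], 0)
    H2 returns [([4, 0], 0)]
  branch[1] choose=2:
    emit(4) @ H0 ⇒ out+=4
    H0 returns [4, 0]
    H1 returns ([4, 0], 0)
    H2 returns [([4, 0], 0)]
  branch[2] choose=3:
    emit(4) @ H0 ⇒ out+=4
    H0 returns [4, 0]
    H1 returns ([4, 0], 0)
    H2 returns [([4, 0], 0)]
= [([4, 0], 0), ([4, 0], 0), ([4, 0], 0)]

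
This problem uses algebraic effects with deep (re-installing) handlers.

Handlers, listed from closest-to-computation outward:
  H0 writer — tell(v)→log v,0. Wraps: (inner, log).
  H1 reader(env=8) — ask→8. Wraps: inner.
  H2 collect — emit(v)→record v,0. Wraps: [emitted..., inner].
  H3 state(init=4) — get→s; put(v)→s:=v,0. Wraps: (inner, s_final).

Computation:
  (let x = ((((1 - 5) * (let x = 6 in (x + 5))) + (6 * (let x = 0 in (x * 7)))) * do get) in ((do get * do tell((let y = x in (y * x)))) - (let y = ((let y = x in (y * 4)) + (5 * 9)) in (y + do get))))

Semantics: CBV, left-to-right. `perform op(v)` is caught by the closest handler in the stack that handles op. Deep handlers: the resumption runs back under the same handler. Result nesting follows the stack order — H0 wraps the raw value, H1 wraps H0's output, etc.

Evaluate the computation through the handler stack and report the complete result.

Answer: ([(655, (30976))], 4)

Working:
get @ H3 ⇒ 4
get @ H3 ⇒ 4
tell(30976) @ H0 ⇒ log+=30976
get @ H3 ⇒ 4
H0 returns (655, (30976))
H1 returns (655, (30976))
H2 returns [(655, (30976))]
H3 returns ([(655, (30976))], 4)
= ([(655, (30976))], 4)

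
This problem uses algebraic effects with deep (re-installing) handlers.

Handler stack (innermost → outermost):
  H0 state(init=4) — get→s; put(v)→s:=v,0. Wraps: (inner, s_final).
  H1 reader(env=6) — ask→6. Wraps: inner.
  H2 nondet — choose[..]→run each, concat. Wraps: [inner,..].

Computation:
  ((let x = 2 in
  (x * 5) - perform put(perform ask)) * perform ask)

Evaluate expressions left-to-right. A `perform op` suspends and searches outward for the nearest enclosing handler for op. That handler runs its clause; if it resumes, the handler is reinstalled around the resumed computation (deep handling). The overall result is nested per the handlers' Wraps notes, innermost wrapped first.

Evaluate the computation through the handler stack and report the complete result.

Answer: [(60, 6)]

Evaluation trace:
ask @ H1 ⇒ 6
put(6) @ H0 ⇒ s:=6
ask @ H1 ⇒ 6
H0 returns (60, 6)
H1 returns (60, 6)
H2 returns [(60, 6)]
= [(60, 6)]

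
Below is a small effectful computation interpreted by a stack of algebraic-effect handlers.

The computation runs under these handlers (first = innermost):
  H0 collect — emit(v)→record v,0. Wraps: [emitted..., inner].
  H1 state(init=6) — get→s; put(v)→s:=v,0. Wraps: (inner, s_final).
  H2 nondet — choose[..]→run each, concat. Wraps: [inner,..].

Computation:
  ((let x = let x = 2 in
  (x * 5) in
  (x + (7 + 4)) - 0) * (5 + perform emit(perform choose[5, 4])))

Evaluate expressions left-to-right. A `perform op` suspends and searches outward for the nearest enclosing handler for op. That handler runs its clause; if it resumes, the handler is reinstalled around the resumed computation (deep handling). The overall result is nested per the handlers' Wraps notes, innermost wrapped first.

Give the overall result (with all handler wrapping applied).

Answer: [([5, 105], 6), ([4, 105], 6)]

Evaluation trace:
choose[5, 4] @ H2
  branch[0] choose=5:
    emit(5) @ H0 ⇒ out+=5
    H0 returns [5, 105]
    H1 returns ([5, 105], 6)
    H2 returns [([5, 105], 6)]
  branch[1] choose=4:
    emit(4) @ H0 ⇒ out+=4
    H0 returns [4, 105]
    H1 returns ([4, 105], 6)
    H2 returns [([4, 105], 6)]
= [([5, 105], 6), ([4, 105], 6)]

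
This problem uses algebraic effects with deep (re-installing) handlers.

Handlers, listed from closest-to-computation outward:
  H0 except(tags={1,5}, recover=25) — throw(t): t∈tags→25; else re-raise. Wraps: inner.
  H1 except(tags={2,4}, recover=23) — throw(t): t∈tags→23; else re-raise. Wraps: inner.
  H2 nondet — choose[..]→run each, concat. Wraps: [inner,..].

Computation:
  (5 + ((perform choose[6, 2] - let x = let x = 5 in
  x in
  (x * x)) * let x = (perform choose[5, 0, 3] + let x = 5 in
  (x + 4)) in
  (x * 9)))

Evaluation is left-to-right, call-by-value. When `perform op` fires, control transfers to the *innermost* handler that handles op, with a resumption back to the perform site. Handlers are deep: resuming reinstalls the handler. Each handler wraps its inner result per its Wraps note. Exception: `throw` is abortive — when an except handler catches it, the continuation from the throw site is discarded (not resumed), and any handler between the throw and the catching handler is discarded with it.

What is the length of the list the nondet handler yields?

Step-by-step:
choose[6, 2] @ H2
  branch[0] choose=6:
    choose[5, 0, 3] @ H2
      branch[0] choose=5:
        H0 returns -2389
        H1 returns -2389
        H2 returns [-2389]
      branch[1] choose=0:
        H0 returns -1534
        H1 returns -1534
        H2 returns [-1534]
      branch[2] choose=3:
        H0 returns -2047
        H1 returns -2047
        H2 returns [-2047]
  branch[1] choose=2:
    choose[5, 0, 3] @ H2
      branch[0] choose=5:
        H0 returns -2893
        H1 returns -2893
        H2 returns [-2893]
      branch[1] choose=0:
        H0 returns -1858
        H1 returns -1858
        H2 returns [-1858]
      branch[2] choose=3:
        H0 returns -2479
        H1 returns -2479
        H2 returns [-2479]
= [-2389, -1534, -2047, -2893, -1858, -2479]

Answer: 6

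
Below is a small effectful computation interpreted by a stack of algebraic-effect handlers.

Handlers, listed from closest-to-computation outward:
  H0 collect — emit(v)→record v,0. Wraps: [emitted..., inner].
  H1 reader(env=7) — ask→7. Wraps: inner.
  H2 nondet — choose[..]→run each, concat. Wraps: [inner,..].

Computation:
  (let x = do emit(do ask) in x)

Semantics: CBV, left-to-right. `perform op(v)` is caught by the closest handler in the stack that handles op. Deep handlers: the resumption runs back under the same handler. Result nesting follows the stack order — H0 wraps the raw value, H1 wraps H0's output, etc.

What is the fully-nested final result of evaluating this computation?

Answer: [[7, 0]]

Evaluation trace:
ask @ H1 ⇒ 7
emit(7) @ H0 ⇒ out+=7
H0 returns [7, 0]
H1 returns [7, 0]
H2 returns [[7, 0]]
= [[7, 0]]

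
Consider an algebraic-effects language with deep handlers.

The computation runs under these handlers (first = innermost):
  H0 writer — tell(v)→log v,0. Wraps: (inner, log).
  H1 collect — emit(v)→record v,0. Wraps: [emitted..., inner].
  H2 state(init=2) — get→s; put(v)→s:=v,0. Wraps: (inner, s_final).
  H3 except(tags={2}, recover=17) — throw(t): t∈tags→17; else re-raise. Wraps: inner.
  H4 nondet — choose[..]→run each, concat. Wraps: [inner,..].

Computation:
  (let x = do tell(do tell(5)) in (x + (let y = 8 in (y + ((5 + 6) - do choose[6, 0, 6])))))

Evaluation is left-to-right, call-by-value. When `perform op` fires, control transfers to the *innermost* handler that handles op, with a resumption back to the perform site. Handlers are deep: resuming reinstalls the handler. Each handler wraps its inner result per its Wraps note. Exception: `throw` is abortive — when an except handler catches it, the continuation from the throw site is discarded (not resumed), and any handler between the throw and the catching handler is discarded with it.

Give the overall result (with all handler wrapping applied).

Answer: [([(13, (5, 0))], 2), ([(19, (5, 0))], 2), ([(13, (5, 0))], 2)]

Working:
tell(5) @ H0 ⇒ log+=5
tell(0) @ H0 ⇒ log+=0
choose[6, 0, 6] @ H4
  branch[0] choose=6:
    H0 returns (13, (5, 0))
    H1 returns [(13, (5, 0))]
    H2 returns ([(13, (5, 0))], 2)
    H3 returns ([(13, (5, 0))], 2)
    H4 returns [([(13, (5, 0))], 2)]
  branch[1] choose=0:
    H0 returns (19, (5, 0))
    H1 returns [(19, (5, 0))]
    H2 returns ([(19, (5, 0))], 2)
    H3 returns ([(19, (5, 0))], 2)
    H4 returns [([(19, (5, 0))], 2)]
  branch[2] choose=6:
    H0 returns (13, (5, 0))
    H1 returns [(13, (5, 0))]
    H2 returns ([(13, (5, 0))], 2)
    H3 returns ([(13, (5, 0))], 2)
    H4 returns [([(13, (5, 0))], 2)]
= [([(13, (5, 0))], 2), ([(19, (5, 0))], 2), ([(13, (5, 0))], 2)]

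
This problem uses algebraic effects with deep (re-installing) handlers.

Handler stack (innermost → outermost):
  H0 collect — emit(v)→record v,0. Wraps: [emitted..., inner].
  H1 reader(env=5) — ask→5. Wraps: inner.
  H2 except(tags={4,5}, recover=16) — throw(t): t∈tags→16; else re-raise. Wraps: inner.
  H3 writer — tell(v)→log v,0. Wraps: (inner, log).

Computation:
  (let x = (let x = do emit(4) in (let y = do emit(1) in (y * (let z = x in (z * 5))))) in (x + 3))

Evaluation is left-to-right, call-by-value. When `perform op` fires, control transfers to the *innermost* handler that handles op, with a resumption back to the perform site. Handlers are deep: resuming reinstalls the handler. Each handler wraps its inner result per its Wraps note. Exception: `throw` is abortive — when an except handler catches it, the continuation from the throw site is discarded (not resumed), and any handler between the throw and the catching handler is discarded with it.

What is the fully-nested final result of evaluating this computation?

Working:
emit(4) @ H0 ⇒ out+=4
emit(1) @ H0 ⇒ out+=1
H0 returns [4, 1, 3]
H1 returns [4, 1, 3]
H2 returns [4, 1, 3]
H3 returns ([4, 1, 3], ())
= ([4, 1, 3], ())

Answer: ([4, 1, 3], ())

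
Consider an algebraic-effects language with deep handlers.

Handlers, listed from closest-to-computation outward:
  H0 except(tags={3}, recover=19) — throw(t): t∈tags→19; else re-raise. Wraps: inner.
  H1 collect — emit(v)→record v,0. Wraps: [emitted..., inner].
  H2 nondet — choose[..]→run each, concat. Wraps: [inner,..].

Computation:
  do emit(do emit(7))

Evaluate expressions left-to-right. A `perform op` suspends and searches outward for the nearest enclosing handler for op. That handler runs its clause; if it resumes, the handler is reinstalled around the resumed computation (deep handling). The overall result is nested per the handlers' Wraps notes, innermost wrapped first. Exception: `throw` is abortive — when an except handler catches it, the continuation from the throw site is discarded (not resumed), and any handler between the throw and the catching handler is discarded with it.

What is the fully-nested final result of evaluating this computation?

Working:
emit(7) @ H1 ⇒ out+=7
emit(0) @ H1 ⇒ out+=0
H0 returns 0
H1 returns [7, 0, 0]
H2 returns [[7, 0, 0]]
= [[7, 0, 0]]

Answer: [[7, 0, 0]]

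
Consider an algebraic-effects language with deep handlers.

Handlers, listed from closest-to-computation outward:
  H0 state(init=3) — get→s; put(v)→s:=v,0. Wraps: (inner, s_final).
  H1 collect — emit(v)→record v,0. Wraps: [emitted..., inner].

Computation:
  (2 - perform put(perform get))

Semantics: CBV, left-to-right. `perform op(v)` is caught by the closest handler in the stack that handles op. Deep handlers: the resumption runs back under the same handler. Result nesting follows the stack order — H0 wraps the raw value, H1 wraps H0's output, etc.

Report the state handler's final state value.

Answer: 3

Step-by-step:
get @ H0 ⇒ 3
put(3) @ H0 ⇒ s:=3
H0 returns (2, 3)
H1 returns [(2, 3)]
= [(2, 3)]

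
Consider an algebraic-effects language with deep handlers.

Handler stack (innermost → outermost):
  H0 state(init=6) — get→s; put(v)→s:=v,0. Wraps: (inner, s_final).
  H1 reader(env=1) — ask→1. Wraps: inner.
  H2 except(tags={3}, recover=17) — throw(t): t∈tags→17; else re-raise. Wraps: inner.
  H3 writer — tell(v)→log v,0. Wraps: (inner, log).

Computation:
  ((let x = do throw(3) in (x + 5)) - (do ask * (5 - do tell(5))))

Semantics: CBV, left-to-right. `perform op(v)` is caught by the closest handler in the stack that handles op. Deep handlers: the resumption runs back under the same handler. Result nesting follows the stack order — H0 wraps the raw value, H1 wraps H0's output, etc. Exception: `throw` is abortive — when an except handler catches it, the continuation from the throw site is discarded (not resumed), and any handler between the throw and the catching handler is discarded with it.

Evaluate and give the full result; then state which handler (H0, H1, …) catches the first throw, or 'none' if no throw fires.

Answer: (17, ()) ; first throw caught by: H2

Step-by-step:
throw(3) @ H2 caught ⇒ 17
H3 returns (17, ())
= (17, ())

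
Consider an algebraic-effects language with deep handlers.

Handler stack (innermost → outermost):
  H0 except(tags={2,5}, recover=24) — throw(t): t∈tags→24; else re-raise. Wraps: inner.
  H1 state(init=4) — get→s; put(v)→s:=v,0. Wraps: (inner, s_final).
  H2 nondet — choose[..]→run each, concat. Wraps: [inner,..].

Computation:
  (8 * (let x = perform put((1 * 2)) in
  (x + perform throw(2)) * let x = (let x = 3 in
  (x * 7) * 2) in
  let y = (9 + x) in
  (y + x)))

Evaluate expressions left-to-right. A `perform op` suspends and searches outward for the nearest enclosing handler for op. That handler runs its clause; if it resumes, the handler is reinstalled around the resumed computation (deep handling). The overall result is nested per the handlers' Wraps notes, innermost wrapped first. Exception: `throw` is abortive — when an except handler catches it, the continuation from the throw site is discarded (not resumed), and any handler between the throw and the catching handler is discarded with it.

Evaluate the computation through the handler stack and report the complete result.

Answer: [(24, 2)]

Working:
put(2) @ H1 ⇒ s:=2
throw(2) @ H0 caught ⇒ 24
H1 returns (24, 2)
H2 returns [(24, 2)]
= [(24, 2)]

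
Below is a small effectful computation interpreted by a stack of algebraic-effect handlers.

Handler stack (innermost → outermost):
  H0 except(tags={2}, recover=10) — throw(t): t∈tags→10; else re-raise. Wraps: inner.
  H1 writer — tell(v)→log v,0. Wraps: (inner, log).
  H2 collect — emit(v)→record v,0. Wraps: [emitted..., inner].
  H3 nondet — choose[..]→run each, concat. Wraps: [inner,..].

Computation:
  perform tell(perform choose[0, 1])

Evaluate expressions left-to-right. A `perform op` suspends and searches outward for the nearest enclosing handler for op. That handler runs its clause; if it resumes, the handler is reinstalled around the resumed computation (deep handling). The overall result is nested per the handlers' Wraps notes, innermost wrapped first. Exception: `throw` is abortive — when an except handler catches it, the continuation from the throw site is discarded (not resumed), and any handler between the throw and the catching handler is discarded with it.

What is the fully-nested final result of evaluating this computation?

Answer: [[(0, (0))], [(0, (1))]]

Working:
choose[0, 1] @ H3
  branch[0] choose=0:
    tell(0) @ H1 ⇒ log+=0
    H0 returns 0
    H1 returns (0, (0))
    H2 returns [(0, (0))]
    H3 returns [[(0, (0))]]
  branch[1] choose=1:
    tell(1) @ H1 ⇒ log+=1
    H0 returns 0
    H1 returns (0, (1))
    H2 returns [(0, (1))]
    H3 returns [[(0, (1))]]
= [[(0, (0))], [(0, (1))]]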